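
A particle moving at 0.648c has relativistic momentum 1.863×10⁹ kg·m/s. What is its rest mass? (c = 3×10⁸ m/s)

γ = 1/√(1 - 0.648²) = 1.313
v = 0.648 × 3×10⁸ = 1.944×10⁸ m/s
m = p/(γv) = 1.863×10⁹/(1.313 × 1.944×10⁸) = 7.299 kg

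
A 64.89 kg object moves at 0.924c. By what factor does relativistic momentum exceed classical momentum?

p_rel = γmv, p_class = mv
Ratio = γ = 1/√(1 - 0.924²) = 2.615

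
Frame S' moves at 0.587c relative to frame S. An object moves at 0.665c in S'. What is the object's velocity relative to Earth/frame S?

u = (u' + v)/(1 + u'v/c²)
Numerator: 0.665 + 0.587 = 1.252
Denominator: 1 + 0.390355 = 1.390355
u = 1.252/1.390355 = 0.9005c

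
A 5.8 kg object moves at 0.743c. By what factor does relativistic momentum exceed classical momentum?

p_rel = γmv, p_class = mv
Ratio = γ = 1/√(1 - 0.743²) = 1.494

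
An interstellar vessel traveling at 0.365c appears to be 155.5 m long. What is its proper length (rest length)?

Contracted length L = 155.5 m
γ = 1/√(1 - 0.365²) = 1.074
L₀ = γL = 1.074 × 155.5 = 167.0 m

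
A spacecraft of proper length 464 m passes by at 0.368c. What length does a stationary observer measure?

Proper length L₀ = 464 m
γ = 1/√(1 - 0.368²) = 1.0755
L = L₀/γ = 464/1.0755 = 431.4 m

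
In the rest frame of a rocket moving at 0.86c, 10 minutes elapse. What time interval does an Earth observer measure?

Proper time Δt₀ = 10 minutes
γ = 1/√(1 - 0.86²) = 1.960
Δt = γΔt₀ = 1.960 × 10 = 19.60 minutes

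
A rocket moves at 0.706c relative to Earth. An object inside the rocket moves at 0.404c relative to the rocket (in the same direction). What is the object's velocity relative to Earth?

u = (u' + v)/(1 + u'v/c²)
Numerator: 0.404 + 0.706 = 1.11
Denominator: 1 + 0.285224 = 1.285224
u = 1.11/1.285224 = 0.8637c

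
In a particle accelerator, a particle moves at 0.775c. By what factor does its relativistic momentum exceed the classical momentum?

p_rel = γmv, p_class = mv
Ratio = γ = 1/√(1 - 0.775²)
= 1/√(0.399375) = 1.582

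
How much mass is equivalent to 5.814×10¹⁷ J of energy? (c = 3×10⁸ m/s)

From E = mc², we get m = E/c²
c² = (3×10⁸)² = 9×10¹⁶ m²/s²
m = 5.814×10¹⁷ / 9×10¹⁶ = 6.460 kg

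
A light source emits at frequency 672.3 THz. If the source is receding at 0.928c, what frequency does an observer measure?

β = v/c = 0.928
(1-β)/(1+β) = 0.072/1.928 = 0.03734
Doppler factor = √(0.03734) = 0.1932
f_obs = 672.3 × 0.1932 = 129.9 THz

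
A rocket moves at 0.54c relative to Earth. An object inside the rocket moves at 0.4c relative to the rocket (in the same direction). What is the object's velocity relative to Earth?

u = (u' + v)/(1 + u'v/c²)
Numerator: 0.4 + 0.54 = 0.94
Denominator: 1 + 0.216 = 1.216
u = 0.94/1.216 = 0.7730c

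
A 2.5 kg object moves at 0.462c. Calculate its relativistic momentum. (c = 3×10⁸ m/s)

γ = 1/√(1 - 0.462²) = 1.1275
v = 0.462 × 3×10⁸ = 1.386×10⁸ m/s
p = γmv = 1.1275 × 2.5 × 1.386×10⁸ = 3.907×10⁸ kg·m/s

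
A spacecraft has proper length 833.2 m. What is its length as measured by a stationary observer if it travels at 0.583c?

Proper length L₀ = 833.2 m
γ = 1/√(1 - 0.583²) = 1.2308
L = L₀/γ = 833.2/1.2308 = 677.0 m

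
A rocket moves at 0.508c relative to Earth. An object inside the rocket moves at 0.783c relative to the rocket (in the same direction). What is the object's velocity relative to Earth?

u = (u' + v)/(1 + u'v/c²)
Numerator: 0.783 + 0.508 = 1.291
Denominator: 1 + 0.397764 = 1.397764
u = 1.291/1.397764 = 0.9236c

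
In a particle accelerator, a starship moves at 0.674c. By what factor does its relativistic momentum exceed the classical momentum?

p_rel = γmv, p_class = mv
Ratio = γ = 1/√(1 - 0.674²)
= 1/√(0.545724) = 1.354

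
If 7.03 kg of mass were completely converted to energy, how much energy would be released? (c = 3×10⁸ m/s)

Using E = mc²:
c² = (3×10⁸)² = 9×10¹⁶ m²/s²
E = 7.03 × 9×10¹⁶ = 6.327×10¹⁷ J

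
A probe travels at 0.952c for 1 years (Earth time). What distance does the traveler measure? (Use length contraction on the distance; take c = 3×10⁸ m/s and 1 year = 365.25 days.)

Earth distance: d = v × t = 0.952c × 1 yr = 9.013×10¹⁵ m
γ = 3.267
d' = d/γ = 9.013×10¹⁵/3.267 = 2.759×10¹⁵ m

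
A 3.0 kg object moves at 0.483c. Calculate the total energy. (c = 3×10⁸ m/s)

γ = 1/√(1 - 0.483²) = 1.14205
mc² = 3.0 × (3×10⁸)² = 2.700×10¹⁷ J
E = γmc² = 1.14205 × 2.700×10¹⁷ = 3.084×10¹⁷ J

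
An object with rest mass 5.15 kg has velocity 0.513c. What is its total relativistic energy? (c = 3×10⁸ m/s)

γ = 1/√(1 - 0.513²) = 1.165
mc² = 5.15 × (3×10⁸)² = 4.635×10¹⁷ J
E = γmc² = 1.165 × 4.635×10¹⁷ = 5.400×10¹⁷ J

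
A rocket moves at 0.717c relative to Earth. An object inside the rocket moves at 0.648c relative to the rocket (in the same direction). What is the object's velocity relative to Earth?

u = (u' + v)/(1 + u'v/c²)
Numerator: 0.648 + 0.717 = 1.365
Denominator: 1 + 0.464616 = 1.464616
u = 1.365/1.464616 = 0.9320c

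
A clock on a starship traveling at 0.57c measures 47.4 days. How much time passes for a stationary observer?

Proper time Δt₀ = 47.4 days
γ = 1/√(1 - 0.57²) = 1.217
Δt = γΔt₀ = 1.217 × 47.4 = 57.69 days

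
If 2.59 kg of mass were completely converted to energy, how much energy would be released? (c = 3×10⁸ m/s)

Using E = mc²:
c² = (3×10⁸)² = 9×10¹⁶ m²/s²
E = 2.59 × 9×10¹⁶ = 2.331×10¹⁷ J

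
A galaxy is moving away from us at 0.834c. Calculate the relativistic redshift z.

β = 0.834
(1+β)/(1-β) = 1.834/0.166 = 11.05
√(11.05) = 3.324
z = 3.324 - 1 = 2.324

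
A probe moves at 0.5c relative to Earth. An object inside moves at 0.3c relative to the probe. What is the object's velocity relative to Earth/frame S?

u = (u' + v)/(1 + u'v/c²)
Numerator: 0.3 + 0.5 = 0.8
Denominator: 1 + 0.15 = 1.15
u = 0.8/1.15 = 0.6957c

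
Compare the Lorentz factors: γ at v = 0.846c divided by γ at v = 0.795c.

γ₁ = 1/√(1 - 0.846²) = 1.876
γ₂ = 1/√(1 - 0.795²) = 1.649
γ₁/γ₂ = 1.876/1.649 = 1.138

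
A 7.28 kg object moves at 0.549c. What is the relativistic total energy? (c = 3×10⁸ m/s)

γ = 1/√(1 - 0.549²) = 1.1964
mc² = 7.28 × (3×10⁸)² = 6.552×10¹⁷ J
E = γmc² = 1.1964 × 6.552×10¹⁷ = 7.839×10¹⁷ J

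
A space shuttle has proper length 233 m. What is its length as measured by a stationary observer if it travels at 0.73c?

Proper length L₀ = 233 m
γ = 1/√(1 - 0.73²) = 1.4632
L = L₀/γ = 233/1.4632 = 159.2 m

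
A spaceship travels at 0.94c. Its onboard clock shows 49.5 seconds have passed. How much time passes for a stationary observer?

Proper time Δt₀ = 49.5 seconds
γ = 1/√(1 - 0.94²) = 2.931
Δt = γΔt₀ = 2.931 × 49.5 = 145.1 seconds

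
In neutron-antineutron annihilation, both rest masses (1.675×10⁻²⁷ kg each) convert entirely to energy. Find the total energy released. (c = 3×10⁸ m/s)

Both particles have the same rest mass, so total mass = 2m
E = 2m·c² = 2 × 1.675×10⁻²⁷ × (3×10⁸)²
= 2 × 1.675×10⁻²⁷ × 9×10¹⁶
= 3.015×10⁻¹⁰ J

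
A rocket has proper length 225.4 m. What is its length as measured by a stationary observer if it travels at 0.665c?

Proper length L₀ = 225.4 m
γ = 1/√(1 - 0.665²) = 1.339
L = L₀/γ = 225.4/1.339 = 168.3 m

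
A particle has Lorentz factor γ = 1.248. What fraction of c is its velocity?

From γ = 1/√(1 - v²/c²):
1/γ² = 1/1.248² = 0.64205
v²/c² = 1 - 0.64205 = 0.35795
v/c = √(0.35795) = 0.5983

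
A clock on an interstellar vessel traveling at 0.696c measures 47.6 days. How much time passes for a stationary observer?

Proper time Δt₀ = 47.6 days
γ = 1/√(1 - 0.696²) = 1.3927
Δt = γΔt₀ = 1.3927 × 47.6 = 66.29 days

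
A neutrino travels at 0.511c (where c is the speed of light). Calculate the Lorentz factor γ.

v/c = 0.511, so (v/c)² = 0.261121
1 - (v/c)² = 0.738879
γ = 1/√(0.738879) = 1.163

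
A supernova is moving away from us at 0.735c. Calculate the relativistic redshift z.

β = 0.735
(1+β)/(1-β) = 1.735/0.265 = 6.547
√(6.547) = 2.559
z = 2.559 - 1 = 1.559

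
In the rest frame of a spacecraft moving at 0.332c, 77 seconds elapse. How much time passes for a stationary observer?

Proper time Δt₀ = 77 seconds
γ = 1/√(1 - 0.332²) = 1.0601
Δt = γΔt₀ = 1.0601 × 77 = 81.63 seconds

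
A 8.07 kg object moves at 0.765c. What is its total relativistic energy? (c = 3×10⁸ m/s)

γ = 1/√(1 - 0.765²) = 1.553
mc² = 8.07 × (3×10⁸)² = 7.263×10¹⁷ J
E = γmc² = 1.553 × 7.263×10¹⁷ = 1.128×10¹⁸ J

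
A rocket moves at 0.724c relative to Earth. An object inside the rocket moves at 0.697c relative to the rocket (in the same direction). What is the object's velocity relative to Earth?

u = (u' + v)/(1 + u'v/c²)
Numerator: 0.697 + 0.724 = 1.421
Denominator: 1 + 0.504628 = 1.504628
u = 1.421/1.504628 = 0.9444c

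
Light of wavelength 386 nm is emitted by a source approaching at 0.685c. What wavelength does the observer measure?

β = 0.685
Wavelength Doppler factor = √(0.315/1.685) = √(0.18694) = 0.4324
λ_obs = 386 × 0.4324 = 166.9 nm (blueshift)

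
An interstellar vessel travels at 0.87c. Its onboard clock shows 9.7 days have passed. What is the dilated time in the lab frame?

Proper time Δt₀ = 9.7 days
γ = 1/√(1 - 0.87²) = 2.028
Δt = γΔt₀ = 2.028 × 9.7 = 19.67 days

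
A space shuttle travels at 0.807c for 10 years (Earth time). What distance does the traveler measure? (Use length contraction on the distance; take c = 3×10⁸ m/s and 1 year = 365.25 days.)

Earth distance: d = v × t = 0.807c × 10 yr = 7.6401×10¹⁶ m
γ = 1.6933
d' = d/γ = 7.6401×10¹⁶/1.6933 = 4.512×10¹⁶ m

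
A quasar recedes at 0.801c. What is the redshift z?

β = 0.801
(1+β)/(1-β) = 1.801/0.199 = 9.050
√(9.050) = 3.008
z = 3.008 - 1 = 2.008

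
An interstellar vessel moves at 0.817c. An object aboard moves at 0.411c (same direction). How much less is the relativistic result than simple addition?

Classical: u' + v = 0.411 + 0.817 = 1.228c
Relativistic: u = (0.411 + 0.817)/(1 + 0.335787) = 1.228/1.335787 = 0.9193c
Difference: 1.228 - 0.9193 = 0.3087c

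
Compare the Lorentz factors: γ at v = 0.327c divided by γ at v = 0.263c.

γ₁ = 1/√(1 - 0.327²) = 1.058
γ₂ = 1/√(1 - 0.263²) = 1.036
γ₁/γ₂ = 1.058/1.036 = 1.021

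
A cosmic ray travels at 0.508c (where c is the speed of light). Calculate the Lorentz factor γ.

v/c = 0.508, so (v/c)² = 0.258064
1 - (v/c)² = 0.741936
γ = 1/√(0.741936) = 1.161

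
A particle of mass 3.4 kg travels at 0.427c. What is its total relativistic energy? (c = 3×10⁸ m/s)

γ = 1/√(1 - 0.427²) = 1.106
mc² = 3.4 × (3×10⁸)² = 3.060×10¹⁷ J
E = γmc² = 1.106 × 3.060×10¹⁷ = 3.384×10¹⁷ J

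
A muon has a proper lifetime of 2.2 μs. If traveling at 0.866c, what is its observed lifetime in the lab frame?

Proper lifetime τ₀ = 2.2 μs
γ = 1/√(1 - 0.866²) = 2.000
τ = γτ₀ = 2.000 × 2.2 μs = 4.400 μs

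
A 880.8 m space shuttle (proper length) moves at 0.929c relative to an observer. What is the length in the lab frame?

Proper length L₀ = 880.8 m
γ = 1/√(1 - 0.929²) = 2.702
L = L₀/γ = 880.8/2.702 = 326.0 m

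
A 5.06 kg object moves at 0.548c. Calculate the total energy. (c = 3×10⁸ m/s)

γ = 1/√(1 - 0.548²) = 1.1955
mc² = 5.06 × (3×10⁸)² = 4.554×10¹⁷ J
E = γmc² = 1.1955 × 4.554×10¹⁷ = 5.444×10¹⁷ J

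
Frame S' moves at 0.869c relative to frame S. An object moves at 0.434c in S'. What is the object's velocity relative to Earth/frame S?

u = (u' + v)/(1 + u'v/c²)
Numerator: 0.434 + 0.869 = 1.303
Denominator: 1 + 0.377146 = 1.377146
u = 1.303/1.377146 = 0.9462c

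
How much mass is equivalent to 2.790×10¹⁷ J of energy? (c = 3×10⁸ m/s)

From E = mc², we get m = E/c²
c² = (3×10⁸)² = 9×10¹⁶ m²/s²
m = 2.790×10¹⁷ / 9×10¹⁶ = 3.100 kg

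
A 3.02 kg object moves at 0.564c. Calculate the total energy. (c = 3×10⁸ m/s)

γ = 1/√(1 - 0.564²) = 1.211
mc² = 3.02 × (3×10⁸)² = 2.718×10¹⁷ J
E = γmc² = 1.211 × 2.718×10¹⁷ = 3.291×10¹⁷ J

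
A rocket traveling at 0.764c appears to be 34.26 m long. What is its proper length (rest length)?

Contracted length L = 34.26 m
γ = 1/√(1 - 0.764²) = 1.550
L₀ = γL = 1.550 × 34.26 = 53.10 m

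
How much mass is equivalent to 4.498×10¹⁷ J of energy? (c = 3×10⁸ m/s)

From E = mc², we get m = E/c²
c² = (3×10⁸)² = 9×10¹⁶ m²/s²
m = 4.498×10¹⁷ / 9×10¹⁶ = 4.998 kg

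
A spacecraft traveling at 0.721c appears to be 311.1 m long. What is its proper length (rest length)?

Contracted length L = 311.1 m
γ = 1/√(1 - 0.721²) = 1.44314
L₀ = γL = 1.44314 × 311.1 = 449.0 m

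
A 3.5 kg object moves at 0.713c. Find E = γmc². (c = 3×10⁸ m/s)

γ = 1/√(1 - 0.713²) = 1.4262
mc² = 3.5 × (3×10⁸)² = 3.150×10¹⁷ J
E = γmc² = 1.4262 × 3.150×10¹⁷ = 4.493×10¹⁷ J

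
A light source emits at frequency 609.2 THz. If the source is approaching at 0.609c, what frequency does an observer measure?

β = v/c = 0.609
(1+β)/(1-β) = 1.609/0.391 = 4.115
Doppler factor = √(4.115) = 2.029
f_obs = 609.2 × 2.029 = 1236 THz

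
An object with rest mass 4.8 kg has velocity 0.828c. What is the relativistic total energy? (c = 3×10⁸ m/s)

γ = 1/√(1 - 0.828²) = 1.7834
mc² = 4.8 × (3×10⁸)² = 4.320×10¹⁷ J
E = γmc² = 1.7834 × 4.320×10¹⁷ = 7.704×10¹⁷ J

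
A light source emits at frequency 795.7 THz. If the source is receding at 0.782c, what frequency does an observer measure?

β = v/c = 0.782
(1-β)/(1+β) = 0.218/1.782 = 0.12233
Doppler factor = √(0.12233) = 0.3498
f_obs = 795.7 × 0.3498 = 278.3 THz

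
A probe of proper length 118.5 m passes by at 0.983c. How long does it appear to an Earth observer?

Proper length L₀ = 118.5 m
γ = 1/√(1 - 0.983²) = 5.446
L = L₀/γ = 118.5/5.446 = 21.76 m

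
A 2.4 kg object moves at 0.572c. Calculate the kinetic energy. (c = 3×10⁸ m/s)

γ = 1/√(1 - 0.572²) = 1.2191
γ - 1 = 0.2191
KE = (γ-1)mc² = 0.2191 × 2.4 × (3×10⁸)² = 4.733×10¹⁶ J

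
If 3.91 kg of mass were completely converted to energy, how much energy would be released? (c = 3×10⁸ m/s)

Using E = mc²:
c² = (3×10⁸)² = 9×10¹⁶ m²/s²
E = 3.91 × 9×10¹⁶ = 3.519×10¹⁷ J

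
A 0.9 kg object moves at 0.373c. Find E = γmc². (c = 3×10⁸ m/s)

γ = 1/√(1 - 0.373²) = 1.0778
mc² = 0.9 × (3×10⁸)² = 8.100×10¹⁶ J
E = γmc² = 1.0778 × 8.100×10¹⁶ = 8.730×10¹⁶ J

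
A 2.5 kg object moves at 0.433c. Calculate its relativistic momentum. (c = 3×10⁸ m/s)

γ = 1/√(1 - 0.433²) = 1.1094
v = 0.433 × 3×10⁸ = 1.299×10⁸ m/s
p = γmv = 1.1094 × 2.5 × 1.299×10⁸ = 3.603×10⁸ kg·m/s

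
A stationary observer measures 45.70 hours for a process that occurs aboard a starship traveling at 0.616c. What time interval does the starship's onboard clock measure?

Dilated time Δt = 45.70 hours
γ = 1/√(1 - 0.616²) = 1.2694
Δt₀ = Δt/γ = 45.70/1.2694 = 36.00 hours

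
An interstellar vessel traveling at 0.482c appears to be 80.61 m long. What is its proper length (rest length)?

Contracted length L = 80.61 m
γ = 1/√(1 - 0.482²) = 1.1413
L₀ = γL = 1.1413 × 80.61 = 92.00 m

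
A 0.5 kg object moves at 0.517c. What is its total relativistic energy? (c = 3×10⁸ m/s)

γ = 1/√(1 - 0.517²) = 1.1682
mc² = 0.5 × (3×10⁸)² = 4.500×10¹⁶ J
E = γmc² = 1.1682 × 4.500×10¹⁶ = 5.257×10¹⁶ J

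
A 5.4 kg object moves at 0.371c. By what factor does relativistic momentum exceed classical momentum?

p_rel = γmv, p_class = mv
Ratio = γ = 1/√(1 - 0.371²) = 1.077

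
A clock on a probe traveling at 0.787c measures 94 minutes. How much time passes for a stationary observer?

Proper time Δt₀ = 94 minutes
γ = 1/√(1 - 0.787²) = 1.621
Δt = γΔt₀ = 1.621 × 94 = 152.4 minutes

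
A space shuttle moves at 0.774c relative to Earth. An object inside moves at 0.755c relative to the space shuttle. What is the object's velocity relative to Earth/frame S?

u = (u' + v)/(1 + u'v/c²)
Numerator: 0.755 + 0.774 = 1.529
Denominator: 1 + 0.58437 = 1.58437
u = 1.529/1.58437 = 0.9651c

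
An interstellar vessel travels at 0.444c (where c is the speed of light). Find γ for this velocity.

v/c = 0.444, so (v/c)² = 0.197136
1 - (v/c)² = 0.802864
γ = 1/√(0.802864) = 1.116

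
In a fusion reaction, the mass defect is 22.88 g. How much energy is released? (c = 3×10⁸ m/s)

Convert mass defect: Δm = 22.88 g = 0.02288 kg
E = Δm·c² = 0.02288 × (3×10⁸)²
= 0.02288 × 9×10¹⁶ = 2.059×10¹⁵ J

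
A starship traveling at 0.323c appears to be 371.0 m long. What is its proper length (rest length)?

Contracted length L = 371.0 m
γ = 1/√(1 - 0.323²) = 1.0566
L₀ = γL = 1.0566 × 371.0 = 392.0 m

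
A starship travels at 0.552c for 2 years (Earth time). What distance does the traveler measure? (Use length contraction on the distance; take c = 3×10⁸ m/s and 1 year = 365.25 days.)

Earth distance: d = v × t = 0.552c × 2 yr = 1.0452×10¹⁶ m
γ = 1.1993
d' = d/γ = 1.0452×10¹⁶/1.1993 = 8.715×10¹⁵ m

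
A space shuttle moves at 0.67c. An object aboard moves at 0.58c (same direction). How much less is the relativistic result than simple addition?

Classical: u' + v = 0.58 + 0.67 = 1.25c
Relativistic: u = (0.58 + 0.67)/(1 + 0.3886) = 1.25/1.3886 = 0.9002c
Difference: 1.25 - 0.9002 = 0.3498c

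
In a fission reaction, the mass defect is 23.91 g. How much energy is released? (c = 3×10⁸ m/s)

Convert mass defect: Δm = 23.91 g = 0.02391 kg
E = Δm·c² = 0.02391 × (3×10⁸)²
= 0.02391 × 9×10¹⁶ = 2.152×10¹⁵ J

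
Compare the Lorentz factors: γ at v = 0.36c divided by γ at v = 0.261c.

γ₁ = 1/√(1 - 0.36²) = 1.072
γ₂ = 1/√(1 - 0.261²) = 1.036
γ₁/γ₂ = 1.072/1.036 = 1.035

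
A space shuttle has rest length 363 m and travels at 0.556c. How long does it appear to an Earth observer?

Proper length L₀ = 363 m
γ = 1/√(1 - 0.556²) = 1.203
L = L₀/γ = 363/1.203 = 301.7 m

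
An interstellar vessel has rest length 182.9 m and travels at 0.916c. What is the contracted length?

Proper length L₀ = 182.9 m
γ = 1/√(1 - 0.916²) = 2.49266
L = L₀/γ = 182.9/2.49266 = 73.38 m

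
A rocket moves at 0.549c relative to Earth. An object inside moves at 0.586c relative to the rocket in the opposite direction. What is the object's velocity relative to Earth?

Object's velocity in rocket frame is u' = -0.586c
u = (u' + v)/(1 + u'v/c²) = (v - 0.586)/(1 - 0.586·v/c²)
Numerator: 0.549 - 0.586 = -0.037
Denominator: 1 - 0.321714 = 0.678286
u = -0.037/0.678286 = -0.05455c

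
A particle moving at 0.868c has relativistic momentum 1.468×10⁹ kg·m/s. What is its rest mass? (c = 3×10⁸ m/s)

γ = 1/√(1 - 0.868²) = 2.014
v = 0.868 × 3×10⁸ = 2.604×10⁸ m/s
m = p/(γv) = 1.468×10⁹/(2.014 × 2.604×10⁸) = 2.799 kg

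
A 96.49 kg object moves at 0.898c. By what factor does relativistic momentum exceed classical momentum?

p_rel = γmv, p_class = mv
Ratio = γ = 1/√(1 - 0.898²) = 2.273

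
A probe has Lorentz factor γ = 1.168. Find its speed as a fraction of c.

From γ = 1/√(1 - v²/c²):
1/γ² = 1/1.168² = 0.7330
v²/c² = 1 - 0.7330 = 0.2670
v/c = √(0.2670) = 0.5167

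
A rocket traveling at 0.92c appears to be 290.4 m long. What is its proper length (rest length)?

Contracted length L = 290.4 m
γ = 1/√(1 - 0.92²) = 2.5516
L₀ = γL = 2.5516 × 290.4 = 741.0 m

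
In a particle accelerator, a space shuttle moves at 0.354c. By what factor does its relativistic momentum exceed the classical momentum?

p_rel = γmv, p_class = mv
Ratio = γ = 1/√(1 - 0.354²)
= 1/√(0.874684) = 1.069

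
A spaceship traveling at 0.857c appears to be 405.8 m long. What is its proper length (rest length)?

Contracted length L = 405.8 m
γ = 1/√(1 - 0.857²) = 1.9406
L₀ = γL = 1.9406 × 405.8 = 787.5 m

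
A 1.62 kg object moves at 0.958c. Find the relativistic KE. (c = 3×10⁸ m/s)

γ = 1/√(1 - 0.958²) = 3.487
γ - 1 = 2.487
KE = (γ-1)mc² = 2.487 × 1.62 × (3×10⁸)² = 3.626×10¹⁷ J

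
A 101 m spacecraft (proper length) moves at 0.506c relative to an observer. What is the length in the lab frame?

Proper length L₀ = 101 m
γ = 1/√(1 - 0.506²) = 1.15938
L = L₀/γ = 101/1.15938 = 87.12 m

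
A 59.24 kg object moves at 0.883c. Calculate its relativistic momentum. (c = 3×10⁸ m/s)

γ = 1/√(1 - 0.883²) = 2.1305
v = 0.883 × 3×10⁸ = 2.649×10⁸ m/s
p = γmv = 2.1305 × 59.24 × 2.649×10⁸ = 3.343×10¹⁰ kg·m/s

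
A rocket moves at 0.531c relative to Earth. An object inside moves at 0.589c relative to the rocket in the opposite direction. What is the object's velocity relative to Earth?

Object's velocity in rocket frame is u' = -0.589c
u = (u' + v)/(1 + u'v/c²) = (v - 0.589)/(1 - 0.589·v/c²)
Numerator: 0.531 - 0.589 = -0.058
Denominator: 1 - 0.312759 = 0.687241
u = -0.058/0.687241 = -0.08440c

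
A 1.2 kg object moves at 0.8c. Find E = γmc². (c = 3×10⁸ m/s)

γ = 1/√(1 - 0.8²) = 1.667
mc² = 1.2 × (3×10⁸)² = 1.080×10¹⁷ J
E = γmc² = 1.667 × 1.080×10¹⁷ = 1.800×10¹⁷ J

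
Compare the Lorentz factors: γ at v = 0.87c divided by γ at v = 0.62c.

γ₁ = 1/√(1 - 0.87²) = 2.028
γ₂ = 1/√(1 - 0.62²) = 1.275
γ₁/γ₂ = 2.028/1.275 = 1.591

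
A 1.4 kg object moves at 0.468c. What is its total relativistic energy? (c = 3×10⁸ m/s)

γ = 1/√(1 - 0.468²) = 1.132
mc² = 1.4 × (3×10⁸)² = 1.260×10¹⁷ J
E = γmc² = 1.132 × 1.260×10¹⁷ = 1.426×10¹⁷ J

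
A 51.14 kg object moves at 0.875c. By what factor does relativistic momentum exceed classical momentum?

p_rel = γmv, p_class = mv
Ratio = γ = 1/√(1 - 0.875²) = 2.066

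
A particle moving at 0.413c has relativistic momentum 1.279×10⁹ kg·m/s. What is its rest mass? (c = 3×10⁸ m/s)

γ = 1/√(1 - 0.413²) = 1.098
v = 0.413 × 3×10⁸ = 1.239×10⁸ m/s
m = p/(γv) = 1.279×10⁹/(1.098 × 1.239×10⁸) = 9.401 kg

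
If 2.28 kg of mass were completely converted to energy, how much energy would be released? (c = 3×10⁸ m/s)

Using E = mc²:
c² = (3×10⁸)² = 9×10¹⁶ m²/s²
E = 2.28 × 9×10¹⁶ = 2.052×10¹⁷ J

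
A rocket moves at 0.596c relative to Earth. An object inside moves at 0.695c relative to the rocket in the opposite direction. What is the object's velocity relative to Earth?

Object's velocity in rocket frame is u' = -0.695c
u = (u' + v)/(1 + u'v/c²) = (v - 0.695)/(1 - 0.695·v/c²)
Numerator: 0.596 - 0.695 = -0.099
Denominator: 1 - 0.41422 = 0.58578
u = -0.099/0.58578 = -0.1690c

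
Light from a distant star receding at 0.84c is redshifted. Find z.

β = 0.84
(1+β)/(1-β) = 1.84/0.16 = 11.50
√(11.50) = 3.391
z = 3.391 - 1 = 2.391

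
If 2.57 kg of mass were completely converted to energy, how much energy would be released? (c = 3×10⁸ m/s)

Using E = mc²:
c² = (3×10⁸)² = 9×10¹⁶ m²/s²
E = 2.57 × 9×10¹⁶ = 2.313×10¹⁷ J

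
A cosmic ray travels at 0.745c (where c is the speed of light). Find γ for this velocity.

v/c = 0.745, so (v/c)² = 0.555025
1 - (v/c)² = 0.444975
γ = 1/√(0.444975) = 1.499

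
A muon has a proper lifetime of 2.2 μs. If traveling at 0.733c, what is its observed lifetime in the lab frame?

Proper lifetime τ₀ = 2.2 μs
γ = 1/√(1 - 0.733²) = 1.470
τ = γτ₀ = 1.470 × 2.2 μs = 3.234 μs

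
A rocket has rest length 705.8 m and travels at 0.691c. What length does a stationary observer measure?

Proper length L₀ = 705.8 m
γ = 1/√(1 - 0.691²) = 1.3834
L = L₀/γ = 705.8/1.3834 = 510.2 m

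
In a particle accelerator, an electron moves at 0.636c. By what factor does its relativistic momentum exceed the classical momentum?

p_rel = γmv, p_class = mv
Ratio = γ = 1/√(1 - 0.636²)
= 1/√(0.595504) = 1.296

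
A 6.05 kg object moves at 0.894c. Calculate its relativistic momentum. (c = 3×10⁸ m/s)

γ = 1/√(1 - 0.894²) = 2.2318
v = 0.894 × 3×10⁸ = 2.682×10⁸ m/s
p = γmv = 2.2318 × 6.05 × 2.682×10⁸ = 3.621×10⁹ kg·m/s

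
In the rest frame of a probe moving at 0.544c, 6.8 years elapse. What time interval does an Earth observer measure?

Proper time Δt₀ = 6.8 years
γ = 1/√(1 - 0.544²) = 1.1918
Δt = γΔt₀ = 1.1918 × 6.8 = 8.104 years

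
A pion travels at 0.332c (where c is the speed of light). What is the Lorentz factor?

v/c = 0.332, so (v/c)² = 0.110224
1 - (v/c)² = 0.889776
γ = 1/√(0.889776) = 1.060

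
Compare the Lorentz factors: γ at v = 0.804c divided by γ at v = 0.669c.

γ₁ = 1/√(1 - 0.804²) = 1.6817
γ₂ = 1/√(1 - 0.669²) = 1.3454
γ₁/γ₂ = 1.6817/1.3454 = 1.250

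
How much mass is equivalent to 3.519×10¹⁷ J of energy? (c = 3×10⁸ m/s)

From E = mc², we get m = E/c²
c² = (3×10⁸)² = 9×10¹⁶ m²/s²
m = 3.519×10¹⁷ / 9×10¹⁶ = 3.910 kg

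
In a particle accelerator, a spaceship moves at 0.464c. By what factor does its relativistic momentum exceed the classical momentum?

p_rel = γmv, p_class = mv
Ratio = γ = 1/√(1 - 0.464²)
= 1/√(0.784704) = 1.129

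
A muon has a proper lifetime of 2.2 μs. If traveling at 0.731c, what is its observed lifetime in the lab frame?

Proper lifetime τ₀ = 2.2 μs
γ = 1/√(1 - 0.731²) = 1.4655
τ = γτ₀ = 1.4655 × 2.2 μs = 3.224 μs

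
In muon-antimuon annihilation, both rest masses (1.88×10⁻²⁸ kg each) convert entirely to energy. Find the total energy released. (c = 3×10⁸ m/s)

Both particles have the same rest mass, so total mass = 2m
E = 2m·c² = 2 × 1.88×10⁻²⁸ × (3×10⁸)²
= 2 × 1.88×10⁻²⁸ × 9×10¹⁶
= 3.384×10⁻¹¹ J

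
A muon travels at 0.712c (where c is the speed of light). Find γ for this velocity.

v/c = 0.712, so (v/c)² = 0.506944
1 - (v/c)² = 0.493056
γ = 1/√(0.493056) = 1.424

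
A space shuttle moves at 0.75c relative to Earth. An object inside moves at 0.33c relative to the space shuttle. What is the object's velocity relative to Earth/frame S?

u = (u' + v)/(1 + u'v/c²)
Numerator: 0.33 + 0.75 = 1.08
Denominator: 1 + 0.2475 = 1.2475
u = 1.08/1.2475 = 0.8657c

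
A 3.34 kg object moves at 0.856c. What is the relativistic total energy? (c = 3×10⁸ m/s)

γ = 1/√(1 - 0.856²) = 1.9343
mc² = 3.34 × (3×10⁸)² = 3.006×10¹⁷ J
E = γmc² = 1.9343 × 3.006×10¹⁷ = 5.815×10¹⁷ J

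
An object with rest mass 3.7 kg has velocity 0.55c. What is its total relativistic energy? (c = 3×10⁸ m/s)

γ = 1/√(1 - 0.55²) = 1.1974
mc² = 3.7 × (3×10⁸)² = 3.330×10¹⁷ J
E = γmc² = 1.1974 × 3.330×10¹⁷ = 3.987×10¹⁷ J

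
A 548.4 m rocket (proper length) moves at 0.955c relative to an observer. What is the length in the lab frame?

Proper length L₀ = 548.4 m
γ = 1/√(1 - 0.955²) = 3.371
L = L₀/γ = 548.4/3.371 = 162.7 m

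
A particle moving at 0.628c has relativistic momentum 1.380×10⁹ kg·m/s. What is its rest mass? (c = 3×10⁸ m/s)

γ = 1/√(1 - 0.628²) = 1.285
v = 0.628 × 3×10⁸ = 1.884×10⁸ m/s
m = p/(γv) = 1.380×10⁹/(1.285 × 1.884×10⁸) = 5.700 kg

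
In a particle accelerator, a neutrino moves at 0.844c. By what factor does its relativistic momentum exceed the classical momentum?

p_rel = γmv, p_class = mv
Ratio = γ = 1/√(1 - 0.844²)
= 1/√(0.287664) = 1.864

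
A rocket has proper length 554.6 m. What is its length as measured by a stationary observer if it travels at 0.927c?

Proper length L₀ = 554.6 m
γ = 1/√(1 - 0.927²) = 2.666
L = L₀/γ = 554.6/2.666 = 208.0 m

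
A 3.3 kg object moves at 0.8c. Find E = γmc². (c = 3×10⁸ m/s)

γ = 1/√(1 - 0.8²) = 1.6667
mc² = 3.3 × (3×10⁸)² = 2.970×10¹⁷ J
E = γmc² = 1.6667 × 2.970×10¹⁷ = 4.950×10¹⁷ J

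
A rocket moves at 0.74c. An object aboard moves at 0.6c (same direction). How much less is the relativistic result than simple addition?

Classical: u' + v = 0.6 + 0.74 = 1.34c
Relativistic: u = (0.6 + 0.74)/(1 + 0.444) = 1.34/1.444 = 0.9280c
Difference: 1.34 - 0.9280 = 0.4120c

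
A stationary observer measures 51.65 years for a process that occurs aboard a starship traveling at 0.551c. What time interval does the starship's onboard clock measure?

Dilated time Δt = 51.65 years
γ = 1/√(1 - 0.551²) = 1.1983
Δt₀ = Δt/γ = 51.65/1.1983 = 43.10 years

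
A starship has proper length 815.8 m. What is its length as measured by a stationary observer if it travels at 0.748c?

Proper length L₀ = 815.8 m
γ = 1/√(1 - 0.748²) = 1.5067
L = L₀/γ = 815.8/1.5067 = 541.4 m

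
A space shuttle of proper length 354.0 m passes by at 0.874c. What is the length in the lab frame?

Proper length L₀ = 354.0 m
γ = 1/√(1 - 0.874²) = 2.058
L = L₀/γ = 354.0/2.058 = 172.0 m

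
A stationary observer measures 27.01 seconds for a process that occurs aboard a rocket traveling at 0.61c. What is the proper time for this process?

Dilated time Δt = 27.01 seconds
γ = 1/√(1 - 0.61²) = 1.262
Δt₀ = Δt/γ = 27.01/1.262 = 21.40 seconds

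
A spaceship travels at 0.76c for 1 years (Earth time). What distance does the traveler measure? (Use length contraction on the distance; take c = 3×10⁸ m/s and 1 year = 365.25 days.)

Earth distance: d = v × t = 0.76c × 1 yr = 7.1951×10¹⁵ m
γ = 1.5386
d' = d/γ = 7.1951×10¹⁵/1.5386 = 4.676×10¹⁵ m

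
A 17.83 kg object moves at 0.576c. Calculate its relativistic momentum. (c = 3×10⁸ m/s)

γ = 1/√(1 - 0.576²) = 1.2233
v = 0.576 × 3×10⁸ = 1.728×10⁸ m/s
p = γmv = 1.2233 × 17.83 × 1.728×10⁸ = 3.769×10⁹ kg·m/s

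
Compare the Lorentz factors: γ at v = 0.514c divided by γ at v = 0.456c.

γ₁ = 1/√(1 - 0.514²) = 1.1658
γ₂ = 1/√(1 - 0.456²) = 1.1236
γ₁/γ₂ = 1.1658/1.1236 = 1.038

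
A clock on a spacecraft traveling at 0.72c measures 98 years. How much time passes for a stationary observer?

Proper time Δt₀ = 98 years
γ = 1/√(1 - 0.72²) = 1.441
Δt = γΔt₀ = 1.441 × 98 = 141.2 years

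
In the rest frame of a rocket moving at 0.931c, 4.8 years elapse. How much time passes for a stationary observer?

Proper time Δt₀ = 4.8 years
γ = 1/√(1 - 0.931²) = 2.740
Δt = γΔt₀ = 2.740 × 4.8 = 13.15 years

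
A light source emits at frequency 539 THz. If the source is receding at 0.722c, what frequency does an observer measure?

β = v/c = 0.722
(1-β)/(1+β) = 0.278/1.722 = 0.16144
Doppler factor = √(0.16144) = 0.4018
f_obs = 539 × 0.4018 = 216.6 THz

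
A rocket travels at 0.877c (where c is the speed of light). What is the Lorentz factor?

v/c = 0.877, so (v/c)² = 0.769129
1 - (v/c)² = 0.230871
γ = 1/√(0.230871) = 2.081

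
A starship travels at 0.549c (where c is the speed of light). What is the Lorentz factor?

v/c = 0.549, so (v/c)² = 0.301401
1 - (v/c)² = 0.698599
γ = 1/√(0.698599) = 1.196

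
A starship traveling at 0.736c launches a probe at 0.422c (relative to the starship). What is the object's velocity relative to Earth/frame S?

u = (u' + v)/(1 + u'v/c²)
Numerator: 0.422 + 0.736 = 1.158
Denominator: 1 + 0.310592 = 1.310592
u = 1.158/1.310592 = 0.8836c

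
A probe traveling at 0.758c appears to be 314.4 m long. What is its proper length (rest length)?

Contracted length L = 314.4 m
γ = 1/√(1 - 0.758²) = 1.533
L₀ = γL = 1.533 × 314.4 = 482.0 m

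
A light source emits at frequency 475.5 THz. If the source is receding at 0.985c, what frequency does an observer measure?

β = v/c = 0.985
(1-β)/(1+β) = 0.015/1.985 = 0.0075567
Doppler factor = √(0.0075567) = 0.086929
f_obs = 475.5 × 0.086929 = 41.33 THz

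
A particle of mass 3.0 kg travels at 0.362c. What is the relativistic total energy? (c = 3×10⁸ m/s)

γ = 1/√(1 - 0.362²) = 1.07276
mc² = 3.0 × (3×10⁸)² = 2.700×10¹⁷ J
E = γmc² = 1.07276 × 2.700×10¹⁷ = 2.896×10¹⁷ J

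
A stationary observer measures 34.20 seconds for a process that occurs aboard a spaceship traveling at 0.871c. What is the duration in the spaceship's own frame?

Dilated time Δt = 34.20 seconds
γ = 1/√(1 - 0.871²) = 2.0355
Δt₀ = Δt/γ = 34.20/2.0355 = 16.80 seconds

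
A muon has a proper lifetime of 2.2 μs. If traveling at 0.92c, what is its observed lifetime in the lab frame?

Proper lifetime τ₀ = 2.2 μs
γ = 1/√(1 - 0.92²) = 2.55155
τ = γτ₀ = 2.55155 × 2.2 μs = 5.613 μs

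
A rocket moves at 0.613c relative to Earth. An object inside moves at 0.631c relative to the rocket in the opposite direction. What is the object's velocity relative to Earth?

Object's velocity in rocket frame is u' = -0.631c
u = (u' + v)/(1 + u'v/c²) = (v - 0.631)/(1 - 0.631·v/c²)
Numerator: 0.613 - 0.631 = -0.018
Denominator: 1 - 0.386803 = 0.613197
u = -0.018/0.613197 = -0.02935c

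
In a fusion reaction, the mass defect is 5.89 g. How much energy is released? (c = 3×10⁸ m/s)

Convert mass defect: Δm = 5.89 g = 0.00589 kg
E = Δm·c² = 0.00589 × (3×10⁸)²
= 0.00589 × 9×10¹⁶ = 5.301×10¹⁴ J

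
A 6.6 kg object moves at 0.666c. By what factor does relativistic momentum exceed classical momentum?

p_rel = γmv, p_class = mv
Ratio = γ = 1/√(1 - 0.666²) = 1.341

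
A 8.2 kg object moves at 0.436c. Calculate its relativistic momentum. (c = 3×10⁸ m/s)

γ = 1/√(1 - 0.436²) = 1.111
v = 0.436 × 3×10⁸ = 1.308×10⁸ m/s
p = γmv = 1.111 × 8.2 × 1.308×10⁸ = 1.192×10⁹ kg·m/s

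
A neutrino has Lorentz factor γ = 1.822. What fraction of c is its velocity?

From γ = 1/√(1 - v²/c²):
1/γ² = 1/1.822² = 0.3012
v²/c² = 1 - 0.3012 = 0.6988
v/c = √(0.6988) = 0.8359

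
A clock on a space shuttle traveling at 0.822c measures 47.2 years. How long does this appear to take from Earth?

Proper time Δt₀ = 47.2 years
γ = 1/√(1 - 0.822²) = 1.756
Δt = γΔt₀ = 1.756 × 47.2 = 82.88 years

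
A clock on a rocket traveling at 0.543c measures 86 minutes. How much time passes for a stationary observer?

Proper time Δt₀ = 86 minutes
γ = 1/√(1 - 0.543²) = 1.191
Δt = γΔt₀ = 1.191 × 86 = 102.4 minutes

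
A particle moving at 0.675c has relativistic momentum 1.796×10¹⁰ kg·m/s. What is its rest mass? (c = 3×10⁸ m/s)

γ = 1/√(1 - 0.675²) = 1.3553
v = 0.675 × 3×10⁸ = 2.025×10⁸ m/s
m = p/(γv) = 1.796×10¹⁰/(1.3553 × 2.025×10⁸) = 65.44 kg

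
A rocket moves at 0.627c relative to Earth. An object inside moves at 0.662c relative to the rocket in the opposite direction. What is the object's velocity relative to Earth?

Object's velocity in rocket frame is u' = -0.662c
u = (u' + v)/(1 + u'v/c²) = (v - 0.662)/(1 - 0.662·v/c²)
Numerator: 0.627 - 0.662 = -0.035
Denominator: 1 - 0.415074 = 0.584926
u = -0.035/0.584926 = -0.05984c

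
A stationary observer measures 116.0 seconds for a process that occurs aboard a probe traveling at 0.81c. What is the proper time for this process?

Dilated time Δt = 116.0 seconds
γ = 1/√(1 - 0.81²) = 1.7052
Δt₀ = Δt/γ = 116.0/1.7052 = 68.03 seconds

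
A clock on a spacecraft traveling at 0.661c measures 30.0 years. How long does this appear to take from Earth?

Proper time Δt₀ = 30.0 years
γ = 1/√(1 - 0.661²) = 1.3326
Δt = γΔt₀ = 1.3326 × 30.0 = 39.98 years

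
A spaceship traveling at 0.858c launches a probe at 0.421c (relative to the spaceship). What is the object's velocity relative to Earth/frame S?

u = (u' + v)/(1 + u'v/c²)
Numerator: 0.421 + 0.858 = 1.279
Denominator: 1 + 0.361218 = 1.361218
u = 1.279/1.361218 = 0.9396c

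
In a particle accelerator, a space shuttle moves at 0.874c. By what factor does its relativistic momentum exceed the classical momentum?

p_rel = γmv, p_class = mv
Ratio = γ = 1/√(1 - 0.874²)
= 1/√(0.236124) = 2.058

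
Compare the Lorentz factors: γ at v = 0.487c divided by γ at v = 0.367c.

γ₁ = 1/√(1 - 0.487²) = 1.145
γ₂ = 1/√(1 - 0.367²) = 1.075
γ₁/γ₂ = 1.145/1.075 = 1.065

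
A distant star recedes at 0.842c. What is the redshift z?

β = 0.842
(1+β)/(1-β) = 1.842/0.158 = 11.658
√(11.658) = 3.414
z = 3.414 - 1 = 2.414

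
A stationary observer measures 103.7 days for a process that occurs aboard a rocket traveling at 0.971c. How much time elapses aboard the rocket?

Dilated time Δt = 103.7 days
γ = 1/√(1 - 0.971²) = 4.183
Δt₀ = Δt/γ = 103.7/4.183 = 24.79 days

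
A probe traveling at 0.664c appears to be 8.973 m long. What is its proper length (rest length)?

Contracted length L = 8.973 m
γ = 1/√(1 - 0.664²) = 1.337
L₀ = γL = 1.337 × 8.973 = 12.00 m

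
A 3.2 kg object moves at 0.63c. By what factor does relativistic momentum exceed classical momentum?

p_rel = γmv, p_class = mv
Ratio = γ = 1/√(1 - 0.63²) = 1.288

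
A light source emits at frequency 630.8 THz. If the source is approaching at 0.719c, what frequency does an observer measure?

β = v/c = 0.719
(1+β)/(1-β) = 1.719/0.281 = 6.117
Doppler factor = √(6.117) = 2.473
f_obs = 630.8 × 2.473 = 1560 THz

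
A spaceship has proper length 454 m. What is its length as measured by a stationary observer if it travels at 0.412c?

Proper length L₀ = 454 m
γ = 1/√(1 - 0.412²) = 1.0975
L = L₀/γ = 454/1.0975 = 413.7 m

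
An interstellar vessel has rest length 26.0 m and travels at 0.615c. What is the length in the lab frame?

Proper length L₀ = 26.0 m
γ = 1/√(1 - 0.615²) = 1.268
L = L₀/γ = 26.0/1.268 = 20.50 m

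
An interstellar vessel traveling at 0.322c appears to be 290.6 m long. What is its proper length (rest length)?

Contracted length L = 290.6 m
γ = 1/√(1 - 0.322²) = 1.056
L₀ = γL = 1.056 × 290.6 = 306.9 m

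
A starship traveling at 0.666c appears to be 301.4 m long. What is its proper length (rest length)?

Contracted length L = 301.4 m
γ = 1/√(1 - 0.666²) = 1.34057
L₀ = γL = 1.34057 × 301.4 = 404.0 m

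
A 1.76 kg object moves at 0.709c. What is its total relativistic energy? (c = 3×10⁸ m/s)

γ = 1/√(1 - 0.709²) = 1.418
mc² = 1.76 × (3×10⁸)² = 1.584×10¹⁷ J
E = γmc² = 1.418 × 1.584×10¹⁷ = 2.246×10¹⁷ J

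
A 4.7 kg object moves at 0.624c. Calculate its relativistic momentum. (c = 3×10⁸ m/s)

γ = 1/√(1 - 0.624²) = 1.280
v = 0.624 × 3×10⁸ = 1.872×10⁸ m/s
p = γmv = 1.280 × 4.7 × 1.872×10⁸ = 1.126×10⁹ kg·m/s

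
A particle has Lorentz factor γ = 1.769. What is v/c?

From γ = 1/√(1 - v²/c²):
1/γ² = 1/1.769² = 0.3196
v²/c² = 1 - 0.3196 = 0.6804
v/c = √(0.6804) = 0.8249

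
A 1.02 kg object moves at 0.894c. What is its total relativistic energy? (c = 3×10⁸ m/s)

γ = 1/√(1 - 0.894²) = 2.232
mc² = 1.02 × (3×10⁸)² = 9.180×10¹⁶ J
E = γmc² = 2.232 × 9.180×10¹⁶ = 2.049×10¹⁷ J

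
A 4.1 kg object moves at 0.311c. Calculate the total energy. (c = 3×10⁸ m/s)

γ = 1/√(1 - 0.311²) = 1.0522
mc² = 4.1 × (3×10⁸)² = 3.690×10¹⁷ J
E = γmc² = 1.0522 × 3.690×10¹⁷ = 3.883×10¹⁷ J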